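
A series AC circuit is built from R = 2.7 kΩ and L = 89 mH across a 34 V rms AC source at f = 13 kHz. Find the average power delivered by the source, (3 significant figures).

ω = 2πf = 81680 rad/s
X_L = ωL = 7270 Ω
Z = 2700 + j7270 Ω
|Z| = √(2700² + 7270²) = 7750 Ω
∠Z = arctan(7270/2700) = 69.6°
I = V/|Z| = 4.38 mA
P = VI cos φ = 34 × 0.00438 × cos(69.6°) = 51.9 mW

51.9 mW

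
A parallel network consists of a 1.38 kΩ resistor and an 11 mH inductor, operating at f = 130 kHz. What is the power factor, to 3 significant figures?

ω = 2πf = 816800 rad/s
X_L = ωL = 8980 Ω
Parallel: admittances add. Y = 1/R + 1/(jωL)
Y = (0.000725 − j0.000111) S
|Y| = 0.000733 S → |Z| = 1/|Y| = 1360 Ω, ∠Z = −∠Y = 8.73°
cos φ = cos(8.73°) = 0.988

0.988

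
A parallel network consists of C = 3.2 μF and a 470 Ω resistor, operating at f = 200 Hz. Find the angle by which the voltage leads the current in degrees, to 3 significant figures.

ω = 2πf = 1257 rad/s
X_C = 1/(ωC) = 249 Ω
Parallel: admittances add. Y = 1/R + jωC
Y = (0.00213 + j0.00402) S
|Y| = 0.00455 S → |Z| = 1/|Y| = 220 Ω, ∠Z = −∠Y = -62.1°

-62.1°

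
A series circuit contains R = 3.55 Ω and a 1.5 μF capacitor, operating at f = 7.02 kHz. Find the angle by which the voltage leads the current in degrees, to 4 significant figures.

-76.78°

ω = 2πf = 44110 rad/s
X_C = 1/(ωC) = 15.11 Ω
Z = 3.550 − j15.11 Ω
|Z| = √(3.550² + 15.11²) = 15.53 Ω
∠Z = arctan(-15.11/3.550) = -76.78°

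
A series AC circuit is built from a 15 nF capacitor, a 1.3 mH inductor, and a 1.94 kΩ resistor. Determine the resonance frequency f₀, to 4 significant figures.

36.04 kHz

ω₀ = 1/√(LC) = 1/√(0.0013 × 1.5e-08) = 226500 rad/s
f₀ = ω₀/(2π) = 36.04 kHz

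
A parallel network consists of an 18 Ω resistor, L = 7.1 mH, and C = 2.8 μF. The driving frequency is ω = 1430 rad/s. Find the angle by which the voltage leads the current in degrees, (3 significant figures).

X_L = ωL = 10.2 Ω
X_C = 1/(ωC) = 250 Ω
Parallel: admittances add. Y = 1/R + 1/(jωL) + jωC
Y = (0.0556 − j0.0945) S
|Y| = 0.110 S → |Z| = 1/|Y| = 9.12 Ω, ∠Z = −∠Y = 59.5°

59.5°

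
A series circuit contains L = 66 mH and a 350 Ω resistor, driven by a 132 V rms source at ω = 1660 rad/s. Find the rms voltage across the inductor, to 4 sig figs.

39.43 V

X_L = ωL = 109.6 Ω
Z = 350.0 + j109.6 Ω
|Z| = √(350.0² + 109.6²) = 366.7 Ω
I = V/|Z| = 359.9 mA
V_L = I·|Z_L| = 0.3599 × 109.6 = 39.43 V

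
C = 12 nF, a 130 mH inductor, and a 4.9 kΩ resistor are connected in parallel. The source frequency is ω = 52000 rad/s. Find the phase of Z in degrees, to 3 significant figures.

-66.8°

X_L = ωL = 6760 Ω
X_C = 1/(ωC) = 1600 Ω
Parallel: admittances add. Y = 1/R + 1/(jωL) + jωC
Y = (0.000204 + j0.000476) S
|Y| = 0.000518 S → |Z| = 1/|Y| = 1930 Ω, ∠Z = −∠Y = -66.8°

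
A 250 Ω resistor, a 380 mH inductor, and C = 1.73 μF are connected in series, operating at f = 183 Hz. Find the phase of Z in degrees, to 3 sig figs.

-14.7°

ω = 2πf = 1150 rad/s
X_L = ωL = 437 Ω
X_C = 1/(ωC) = 503 Ω
Net reactance X = X_L − X_C = -65.8 Ω
Z = 250 − j65.8 Ω
|Z| = √(250² + 65.8²) = 259 Ω
∠Z = arctan(-65.8/250) = -14.7°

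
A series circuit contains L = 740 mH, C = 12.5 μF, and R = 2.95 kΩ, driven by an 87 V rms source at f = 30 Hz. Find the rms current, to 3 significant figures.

29.4 mA

ω = 2πf = 188.5 rad/s
X_L = ωL = 139 Ω
X_C = 1/(ωC) = 424 Ω
Net reactance X = X_L − X_C = -285 Ω
Z = 2950 − j285 Ω
|Z| = √(2950² + 285²) = 2960 Ω
I = V/|Z| = 87/2960 = 29.4 mA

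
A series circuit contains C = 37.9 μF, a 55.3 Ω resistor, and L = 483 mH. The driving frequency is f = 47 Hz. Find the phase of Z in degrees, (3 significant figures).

ω = 2πf = 295.3 rad/s
X_L = ωL = 143 Ω
X_C = 1/(ωC) = 89.3 Ω
Net reactance X = X_L − X_C = 53.3 Ω
Z = 55.3 + j53.3 Ω
|Z| = √(55.3² + 53.3²) = 76.8 Ω
∠Z = arctan(53.3/55.3) = 43.9°

43.9°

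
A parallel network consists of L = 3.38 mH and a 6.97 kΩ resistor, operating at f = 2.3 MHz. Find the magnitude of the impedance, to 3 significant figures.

ω = 2πf = 1.445e+07 rad/s
X_L = ωL = 48800 Ω
Parallel: admittances add. Y = 1/R + 1/(jωL)
Y = (0.000143 − j2.05e-05) S
|Y| = 0.000145 S → |Z| = 1/|Y| = 6900 Ω, ∠Z = −∠Y = 8.12°

6900 Ω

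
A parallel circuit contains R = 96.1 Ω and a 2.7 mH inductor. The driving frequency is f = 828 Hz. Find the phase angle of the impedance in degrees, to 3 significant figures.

81.7°

ω = 2πf = 5202 rad/s
X_L = ωL = 14.0 Ω
Parallel: admittances add. Y = 1/R + 1/(jωL)
Y = (0.0104 − j0.0712) S
|Y| = 0.0719 S → |Z| = 1/|Y| = 13.9 Ω, ∠Z = −∠Y = 81.7°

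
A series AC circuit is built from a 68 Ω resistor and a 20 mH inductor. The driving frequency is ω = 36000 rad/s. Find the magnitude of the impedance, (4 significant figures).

X_L = ωL = 720.0 Ω
Z = 68.00 + j720.0 Ω
|Z| = √(68.00² + 720.0²) = 723.2 Ω

723.2 Ω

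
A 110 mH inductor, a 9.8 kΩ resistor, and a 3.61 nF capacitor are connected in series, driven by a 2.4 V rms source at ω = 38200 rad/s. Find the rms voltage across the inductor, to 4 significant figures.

X_L = ωL = 4202 Ω
X_C = 1/(ωC) = 7252 Ω
Net reactance X = X_L − X_C = -3050 Ω
Z = 9800 − j3050 Ω
|Z| = √(9800² + 3050²) = 10260 Ω
I = V/|Z| = 233.8 μA
V_L = I·|Z_L| = 0.0002338 × 4202 = 0.9826 V

0.9826 V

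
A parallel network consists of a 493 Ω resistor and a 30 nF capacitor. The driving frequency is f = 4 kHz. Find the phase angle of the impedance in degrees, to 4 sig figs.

ω = 2πf = 25130 rad/s
X_C = 1/(ωC) = 1326 Ω
Parallel: admittances add. Y = 1/R + jωC
Y = (0.002028 + j0.0007540) S
|Y| = 0.002164 S → |Z| = 1/|Y| = 462.1 Ω, ∠Z = −∠Y = -20.39°

-20.39°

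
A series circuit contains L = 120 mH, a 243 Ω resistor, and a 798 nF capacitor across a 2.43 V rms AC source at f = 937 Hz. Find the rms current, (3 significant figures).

ω = 2πf = 5887 rad/s
X_L = ωL = 706 Ω
X_C = 1/(ωC) = 213 Ω
Net reactance X = X_L − X_C = 494 Ω
Z = 243 + j494 Ω
|Z| = √(243² + 494²) = 550 Ω
I = V/|Z| = 2.43/550 = 4.42 mA

4.42 mA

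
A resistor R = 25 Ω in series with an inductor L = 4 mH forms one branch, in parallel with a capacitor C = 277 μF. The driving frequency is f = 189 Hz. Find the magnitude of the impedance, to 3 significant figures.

3.09 Ω

ω = 2πf = 1188 rad/s
X_L = ωL = 4.75 Ω
X_C = 1/(ωC) = 3.04 Ω
Branch 1 (R+jX_L): Z₁ = 25.0 + j4.75 Ω, |Z₁| = 25.4 Ω
Branch 2 (−jX_C): Z₂ = −j3.04 Ω
Parallel: Z = Z₁Z₂/(Z₁+Z₂), |Z| = 3.09 Ω, ∠Z = -83.2°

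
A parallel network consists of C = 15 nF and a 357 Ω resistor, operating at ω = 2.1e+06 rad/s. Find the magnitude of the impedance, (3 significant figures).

X_C = 1/(ωC) = 31.7 Ω
Parallel: admittances add. Y = 1/R + jωC
Y = (0.00280 + j0.0315) S
|Y| = 0.0316 S → |Z| = 1/|Y| = 31.6 Ω, ∠Z = −∠Y = -84.9°

31.6 Ω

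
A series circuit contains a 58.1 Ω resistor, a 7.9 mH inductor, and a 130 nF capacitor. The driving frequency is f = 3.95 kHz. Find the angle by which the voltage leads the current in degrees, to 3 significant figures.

ω = 2πf = 24820 rad/s
X_L = ωL = 196 Ω
X_C = 1/(ωC) = 310 Ω
Net reactance X = X_L − X_C = -114 Ω
Z = 58.1 − j114 Ω
|Z| = √(58.1² + 114²) = 128 Ω
∠Z = arctan(-114/58.1) = -63.0°

-63.0°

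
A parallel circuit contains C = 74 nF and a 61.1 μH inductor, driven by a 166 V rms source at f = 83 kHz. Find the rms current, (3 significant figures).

ω = 2πf = 521500 rad/s
X_L = ωL = 31.9 Ω
X_C = 1/(ωC) = 25.9 Ω
Parallel: admittances add. Y = 1/(jωL) + jωC
Y = (0 + j0.00721) S
|Y| = 0.00721 S → |Z| = 1/|Y| = 139 Ω, ∠Z = −∠Y = -90.0°
I = V/|Z| = 166/139 = 1.20 A

1.20 A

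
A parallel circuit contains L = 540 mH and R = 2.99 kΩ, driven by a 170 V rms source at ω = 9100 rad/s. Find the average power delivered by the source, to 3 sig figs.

9.67 W

X_L = ωL = 4910 Ω
Parallel: admittances add. Y = 1/R + 1/(jωL)
Y = (0.000334 − j0.000204) S
|Y| = 0.000391 S → |Z| = 1/|Y| = 2550 Ω, ∠Z = −∠Y = 31.3°
I = V/|Z| = 66.6 mA
P = VI cos φ = 170 × 0.0666 × cos(31.3°) = 9.67 W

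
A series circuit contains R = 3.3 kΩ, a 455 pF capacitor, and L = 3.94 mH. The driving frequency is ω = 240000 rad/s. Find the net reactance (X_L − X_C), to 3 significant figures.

X_L = ωL = 946 Ω
X_C = 1/(ωC) = 9160 Ω
X = 946 − 9160 = -8210 Ω

-8210 Ω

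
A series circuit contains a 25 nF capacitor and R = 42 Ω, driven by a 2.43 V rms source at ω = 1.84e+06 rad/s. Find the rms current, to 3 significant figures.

51.4 mA

X_C = 1/(ωC) = 21.7 Ω
Z = 42.0 − j21.7 Ω
|Z| = √(42.0² + 21.7²) = 47.3 Ω
I = V/|Z| = 2.43/47.3 = 51.4 mA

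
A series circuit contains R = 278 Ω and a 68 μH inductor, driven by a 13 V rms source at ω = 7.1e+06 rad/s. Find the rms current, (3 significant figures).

23.3 mA

X_L = ωL = 483 Ω
Z = 278 + j483 Ω
|Z| = √(278² + 483²) = 557 Ω
I = V/|Z| = 13/557 = 23.3 mA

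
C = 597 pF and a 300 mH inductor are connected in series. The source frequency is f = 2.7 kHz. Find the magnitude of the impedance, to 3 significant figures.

ω = 2πf = 16960 rad/s
X_L = ωL = 5090 Ω
X_C = 1/(ωC) = 98700 Ω
Net reactance X = X_L − X_C = -93600 Ω
Z = − j93600 Ω
|Z| = √(0² + 93600²) = 93600 Ω

93600 Ω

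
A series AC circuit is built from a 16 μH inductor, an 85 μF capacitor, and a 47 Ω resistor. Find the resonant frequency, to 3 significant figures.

ω₀ = 1/√(LC) = 1/√(1.6e-05 × 8.5e-05) = 27120 rad/s
f₀ = ω₀/(2π) = 4.32 kHz

4.32 kHz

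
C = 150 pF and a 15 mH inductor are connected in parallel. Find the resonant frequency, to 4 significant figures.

106.1 kHz

ω₀ = 1/√(LC) = 1/√(0.015 × 1.5e-10) = 666700 rad/s
f₀ = ω₀/(2π) = 106.1 kHz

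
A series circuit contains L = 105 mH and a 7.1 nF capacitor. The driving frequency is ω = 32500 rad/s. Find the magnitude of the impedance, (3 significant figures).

921 Ω

X_L = ωL = 3410 Ω
X_C = 1/(ωC) = 4330 Ω
Net reactance X = X_L − X_C = -921 Ω
Z = − j921 Ω
|Z| = √(0² + 921²) = 921 Ω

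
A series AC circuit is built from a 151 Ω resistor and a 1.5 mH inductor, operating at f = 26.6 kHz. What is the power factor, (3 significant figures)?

ω = 2πf = 167100 rad/s
X_L = ωL = 251 Ω
Z = 151 + j251 Ω
|Z| = √(151² + 251²) = 293 Ω
∠Z = arctan(251/151) = 58.9°
cos φ = cos(58.9°) = 0.516

0.516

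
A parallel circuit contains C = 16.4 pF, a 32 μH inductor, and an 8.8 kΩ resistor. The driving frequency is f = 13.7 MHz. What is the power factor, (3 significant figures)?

0.108

ω = 2πf = 8.608e+07 rad/s
X_L = ωL = 2750 Ω
X_C = 1/(ωC) = 708 Ω
Parallel: admittances add. Y = 1/R + 1/(jωL) + jωC
Y = (0.000114 + j0.00105) S
|Y| = 0.00105 S → |Z| = 1/|Y| = 948 Ω, ∠Z = −∠Y = -83.8°
cos φ = cos(-83.8°) = 0.108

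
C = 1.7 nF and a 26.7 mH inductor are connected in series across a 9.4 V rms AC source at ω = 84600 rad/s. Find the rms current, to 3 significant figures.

2.00 mA

X_L = ωL = 2260 Ω
X_C = 1/(ωC) = 6950 Ω
Net reactance X = X_L − X_C = -4690 Ω
Z = − j4690 Ω
|Z| = √(0² + 4690²) = 4690 Ω
I = V/|Z| = 9.4/4690 = 2.00 mA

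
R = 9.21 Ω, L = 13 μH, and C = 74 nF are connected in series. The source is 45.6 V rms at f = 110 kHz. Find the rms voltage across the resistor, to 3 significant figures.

30.0 V

ω = 2πf = 691200 rad/s
X_L = ωL = 8.98 Ω
X_C = 1/(ωC) = 19.6 Ω
Net reactance X = X_L − X_C = -10.6 Ω
Z = 9.21 − j10.6 Ω
|Z| = √(9.21² + 10.6²) = 14.0 Ω
I = V/|Z| = 3.25 A
V_R = I·|Z_R| = 3.25 × 9.21 = 30.0 V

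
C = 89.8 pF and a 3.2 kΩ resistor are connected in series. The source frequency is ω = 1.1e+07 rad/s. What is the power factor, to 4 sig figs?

X_C = 1/(ωC) = 1012 Ω
Z = 3200 − j1012 Ω
|Z| = √(3200² + 1012²) = 3356 Ω
∠Z = arctan(-1012/3200) = -17.56°
cos φ = cos(-17.56°) = 0.9534

0.9534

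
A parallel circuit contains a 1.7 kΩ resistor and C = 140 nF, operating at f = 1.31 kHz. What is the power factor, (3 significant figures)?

0.455

ω = 2πf = 8231 rad/s
X_C = 1/(ωC) = 868 Ω
Parallel: admittances add. Y = 1/R + jωC
Y = (0.000588 + j0.00115) S
|Y| = 0.00129 S → |Z| = 1/|Y| = 773 Ω, ∠Z = −∠Y = -63.0°
cos φ = cos(-63.0°) = 0.455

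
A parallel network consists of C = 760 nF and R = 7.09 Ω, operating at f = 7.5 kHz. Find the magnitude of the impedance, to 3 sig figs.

ω = 2πf = 47120 rad/s
X_C = 1/(ωC) = 27.9 Ω
Parallel: admittances add. Y = 1/R + jωC
Y = (0.141 + j0.0358) S
|Y| = 0.146 S → |Z| = 1/|Y| = 6.87 Ω, ∠Z = −∠Y = -14.2°

6.87 Ω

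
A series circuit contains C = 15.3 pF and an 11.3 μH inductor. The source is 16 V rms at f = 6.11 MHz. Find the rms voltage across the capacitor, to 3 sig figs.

21.5 V

ω = 2πf = 3.839e+07 rad/s
X_L = ωL = 434 Ω
X_C = 1/(ωC) = 1700 Ω
Net reactance X = X_L − X_C = -1270 Ω
Z = − j1270 Ω
|Z| = √(0² + 1270²) = 1270 Ω
I = V/|Z| = 12.6 mA
V_C = I·|Z_C| = 0.0126 × 1700 = 21.5 V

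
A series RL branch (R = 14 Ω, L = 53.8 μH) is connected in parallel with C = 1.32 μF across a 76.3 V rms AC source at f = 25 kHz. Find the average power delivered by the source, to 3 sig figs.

305 W

ω = 2πf = 157100 rad/s
X_L = ωL = 8.45 Ω
X_C = 1/(ωC) = 4.82 Ω
Branch 1 (R+jX_L): Z₁ = 14.0 + j8.45 Ω, |Z₁| = 16.4 Ω
Branch 2 (−jX_C): Z₂ = −j4.82 Ω
Parallel: Z = Z₁Z₂/(Z₁+Z₂), |Z| = 5.45 Ω, ∠Z = -73.4°
I = V/|Z| = 14.0 A
P = VI cos φ = 76.3 × 14.0 × cos(-73.4°) = 305 W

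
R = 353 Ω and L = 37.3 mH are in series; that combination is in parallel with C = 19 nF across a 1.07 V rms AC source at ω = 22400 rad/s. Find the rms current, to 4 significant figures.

X_L = ωL = 835.5 Ω
X_C = 1/(ωC) = 2350 Ω
Branch 1 (R+jX_L): Z₁ = 353.0 + j835.5 Ω, |Z₁| = 907.0 Ω
Branch 2 (−jX_C): Z₂ = −j2350 Ω
Parallel: Z = Z₁Z₂/(Z₁+Z₂), |Z| = 1371 Ω, ∠Z = 53.97°
I = V/|Z| = 1.07/1371 = 780.6 μA

780.6 μA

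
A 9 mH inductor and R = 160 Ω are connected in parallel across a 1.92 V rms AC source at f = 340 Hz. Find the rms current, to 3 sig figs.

ω = 2πf = 2136 rad/s
X_L = ωL = 19.2 Ω
Parallel: admittances add. Y = 1/R + 1/(jωL)
Y = (0.00625 − j0.0520) S
|Y| = 0.0524 S → |Z| = 1/|Y| = 19.1 Ω, ∠Z = −∠Y = 83.1°
I = V/|Z| = 1.92/19.1 = 101 mA

101 mA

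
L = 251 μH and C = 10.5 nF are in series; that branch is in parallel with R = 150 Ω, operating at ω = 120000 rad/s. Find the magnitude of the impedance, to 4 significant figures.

147.2 Ω

X_L = ωL = 30.12 Ω
X_C = 1/(ωC) = 793.7 Ω
Branch 1: Z₁ = R = 150.0 Ω
Branch 2 (series LC): Z₂ = j(X_L − X_C) = −j763.5 Ω
Parallel: Z = Z₁Z₂/(Z₁+Z₂), |Z| = 147.2 Ω, ∠Z = -11.11°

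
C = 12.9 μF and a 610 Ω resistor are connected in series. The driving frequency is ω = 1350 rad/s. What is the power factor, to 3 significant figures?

0.996

X_C = 1/(ωC) = 57.4 Ω
Z = 610 − j57.4 Ω
|Z| = √(610² + 57.4²) = 613 Ω
∠Z = arctan(-57.4/610) = -5.38°
cos φ = cos(-5.38°) = 0.996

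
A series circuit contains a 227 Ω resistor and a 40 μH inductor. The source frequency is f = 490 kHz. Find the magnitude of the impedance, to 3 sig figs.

ω = 2πf = 3.079e+06 rad/s
X_L = ωL = 123 Ω
Z = 227 + j123 Ω
|Z| = √(227² + 123²) = 258 Ω

258 Ω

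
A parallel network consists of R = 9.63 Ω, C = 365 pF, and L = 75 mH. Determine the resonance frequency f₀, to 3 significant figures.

ω₀ = 1/√(LC) = 1/√(0.075 × 3.65e-10) = 191100 rad/s
f₀ = ω₀/(2π) = 30.4 kHz

30.4 kHz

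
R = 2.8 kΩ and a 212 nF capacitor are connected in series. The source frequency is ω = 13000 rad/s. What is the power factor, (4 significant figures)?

X_C = 1/(ωC) = 362.8 Ω
Z = 2800 − j362.8 Ω
|Z| = √(2800² + 362.8²) = 2823 Ω
∠Z = arctan(-362.8/2800) = -7.384°
cos φ = cos(-7.384°) = 0.9917

0.9917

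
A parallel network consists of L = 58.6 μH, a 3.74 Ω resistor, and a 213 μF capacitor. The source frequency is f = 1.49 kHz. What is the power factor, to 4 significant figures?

ω = 2πf = 9362 rad/s
X_L = ωL = 0.5486 Ω
X_C = 1/(ωC) = 0.5015 Ω
Parallel: admittances add. Y = 1/R + 1/(jωL) + jωC
Y = (0.2674 + j0.1713) S
|Y| = 0.3175 S → |Z| = 1/|Y| = 3.149 Ω, ∠Z = −∠Y = -32.65°
cos φ = cos(-32.65°) = 0.8420

0.8420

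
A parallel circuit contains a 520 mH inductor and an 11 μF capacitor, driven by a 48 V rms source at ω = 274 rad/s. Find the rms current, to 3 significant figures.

X_L = ωL = 142 Ω
X_C = 1/(ωC) = 332 Ω
Parallel: admittances add. Y = 1/(jωL) + jωC
Y = (0 − j0.00400) S
|Y| = 0.00400 S → |Z| = 1/|Y| = 250 Ω, ∠Z = −∠Y = 90.0°
I = V/|Z| = 48/250 = 192 mA

192 mA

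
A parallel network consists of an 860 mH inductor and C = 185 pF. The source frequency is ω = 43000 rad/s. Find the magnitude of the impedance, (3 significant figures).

52400 Ω

X_L = ωL = 37000 Ω
X_C = 1/(ωC) = 126000 Ω
Parallel: admittances add. Y = 1/(jωL) + jωC
Y = (0 − j1.91e-05) S
|Y| = 1.91e-05 S → |Z| = 1/|Y| = 52400 Ω, ∠Z = −∠Y = 90.0°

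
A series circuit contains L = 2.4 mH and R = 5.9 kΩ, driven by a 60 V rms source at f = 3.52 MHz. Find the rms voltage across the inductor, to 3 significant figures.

59.6 V

ω = 2πf = 2.212e+07 rad/s
X_L = ωL = 53100 Ω
Z = 5900 + j53100 Ω
|Z| = √(5900² + 53100²) = 53400 Ω
I = V/|Z| = 1.12 mA
V_L = I·|Z_L| = 0.00112 × 53100 = 59.6 V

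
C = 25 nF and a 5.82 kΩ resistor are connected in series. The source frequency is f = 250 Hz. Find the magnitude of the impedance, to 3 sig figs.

ω = 2πf = 1571 rad/s
X_C = 1/(ωC) = 25500 Ω
Z = 5820 − j25500 Ω
|Z| = √(5820² + 25500²) = 26100 Ω

26100 Ω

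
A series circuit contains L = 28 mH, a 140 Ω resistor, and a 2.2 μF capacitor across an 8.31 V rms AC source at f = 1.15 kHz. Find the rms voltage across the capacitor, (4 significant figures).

2.646 V

ω = 2πf = 7226 rad/s
X_L = ωL = 202.3 Ω
X_C = 1/(ωC) = 62.91 Ω
Net reactance X = X_L − X_C = 139.4 Ω
Z = 140.0 + j139.4 Ω
|Z| = √(140.0² + 139.4²) = 197.6 Ω
I = V/|Z| = 42.06 mA
V_C = I·|Z_C| = 0.04206 × 62.91 = 2.646 V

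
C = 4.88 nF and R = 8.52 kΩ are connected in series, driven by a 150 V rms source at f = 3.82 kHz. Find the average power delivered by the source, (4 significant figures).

ω = 2πf = 24000 rad/s
X_C = 1/(ωC) = 8538 Ω
Z = 8520 − j8538 Ω
|Z| = √(8520² + 8538²) = 12060 Ω
∠Z = arctan(-8538/8520) = -45.06°
I = V/|Z| = 12.44 mA
P = VI cos φ = 150 × 0.01244 × cos(-45.06°) = 1.318 W

1.318 W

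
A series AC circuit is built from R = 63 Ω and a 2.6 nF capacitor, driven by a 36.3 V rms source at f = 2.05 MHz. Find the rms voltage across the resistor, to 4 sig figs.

32.80 V

ω = 2πf = 1.288e+07 rad/s
X_C = 1/(ωC) = 29.86 Ω
Z = 63.00 − j29.86 Ω
|Z| = √(63.00² + 29.86²) = 69.72 Ω
I = V/|Z| = 520.7 mA
V_R = I·|Z_R| = 0.5207 × 63.00 = 32.80 V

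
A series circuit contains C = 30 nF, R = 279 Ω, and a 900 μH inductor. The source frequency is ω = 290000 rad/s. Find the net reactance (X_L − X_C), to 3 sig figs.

146 Ω

X_L = ωL = 261 Ω
X_C = 1/(ωC) = 115 Ω
X = 261 − 115 = 146 Ω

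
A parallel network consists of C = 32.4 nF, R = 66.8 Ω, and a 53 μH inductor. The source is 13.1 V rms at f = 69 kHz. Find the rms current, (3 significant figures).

ω = 2πf = 433500 rad/s
X_L = ωL = 23.0 Ω
X_C = 1/(ωC) = 71.2 Ω
Parallel: admittances add. Y = 1/R + 1/(jωL) + jωC
Y = (0.0150 − j0.0295) S
|Y| = 0.0331 S → |Z| = 1/|Y| = 30.3 Ω, ∠Z = −∠Y = 63.1°
I = V/|Z| = 13.1/30.3 = 433 mA

433 mA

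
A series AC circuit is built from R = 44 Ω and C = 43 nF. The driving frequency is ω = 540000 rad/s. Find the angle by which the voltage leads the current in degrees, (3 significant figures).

X_C = 1/(ωC) = 43.1 Ω
Z = 44.0 − j43.1 Ω
|Z| = √(44.0² + 43.1²) = 61.6 Ω
∠Z = arctan(-43.1/44.0) = -44.4°

-44.4°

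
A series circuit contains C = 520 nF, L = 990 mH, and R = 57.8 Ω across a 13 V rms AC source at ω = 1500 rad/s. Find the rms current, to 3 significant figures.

X_L = ωL = 1480 Ω
X_C = 1/(ωC) = 1280 Ω
Net reactance X = X_L − X_C = 203 Ω
Z = 57.8 + j203 Ω
|Z| = √(57.8² + 203²) = 211 Ω
I = V/|Z| = 13/211 = 61.6 mA

61.6 mA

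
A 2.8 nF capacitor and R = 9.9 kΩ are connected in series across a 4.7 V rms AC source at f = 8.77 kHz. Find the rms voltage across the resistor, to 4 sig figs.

3.932 V

ω = 2πf = 55100 rad/s
X_C = 1/(ωC) = 6481 Ω
Z = 9900 − j6481 Ω
|Z| = √(9900² + 6481²) = 11830 Ω
I = V/|Z| = 397.2 μA
V_R = I·|Z_R| = 0.0003972 × 9900 = 3.932 V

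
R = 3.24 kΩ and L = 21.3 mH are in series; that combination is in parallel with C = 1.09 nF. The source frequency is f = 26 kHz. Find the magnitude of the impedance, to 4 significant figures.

6880 Ω

ω = 2πf = 163400 rad/s
X_L = ωL = 3480 Ω
X_C = 1/(ωC) = 5616 Ω
Branch 1 (R+jX_L): Z₁ = 3240 + j3480 Ω, |Z₁| = 4755 Ω
Branch 2 (−jX_C): Z₂ = −j5616 Ω
Parallel: Z = Z₁Z₂/(Z₁+Z₂), |Z| = 6880 Ω, ∠Z = -9.559°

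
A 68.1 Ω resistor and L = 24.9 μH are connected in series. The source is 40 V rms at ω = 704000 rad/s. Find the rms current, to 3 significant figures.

569 mA

X_L = ωL = 17.5 Ω
Z = 68.1 + j17.5 Ω
|Z| = √(68.1² + 17.5²) = 70.3 Ω
I = V/|Z| = 40/70.3 = 569 mA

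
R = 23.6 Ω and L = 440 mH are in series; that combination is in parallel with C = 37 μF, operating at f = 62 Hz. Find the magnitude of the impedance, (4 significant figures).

114.6 Ω

ω = 2πf = 389.6 rad/s
X_L = ωL = 171.4 Ω
X_C = 1/(ωC) = 69.38 Ω
Branch 1 (R+jX_L): Z₁ = 23.60 + j171.4 Ω, |Z₁| = 173.0 Ω
Branch 2 (−jX_C): Z₂ = −j69.38 Ω
Parallel: Z = Z₁Z₂/(Z₁+Z₂), |Z| = 114.6 Ω, ∠Z = -84.82°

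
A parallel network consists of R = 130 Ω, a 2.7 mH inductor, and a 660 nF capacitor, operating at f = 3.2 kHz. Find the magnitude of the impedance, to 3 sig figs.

108 Ω

ω = 2πf = 20110 rad/s
X_L = ωL = 54.3 Ω
X_C = 1/(ωC) = 75.4 Ω
Parallel: admittances add. Y = 1/R + 1/(jωL) + jωC
Y = (0.00769 − j0.00515) S
|Y| = 0.00926 S → |Z| = 1/|Y| = 108 Ω, ∠Z = −∠Y = 33.8°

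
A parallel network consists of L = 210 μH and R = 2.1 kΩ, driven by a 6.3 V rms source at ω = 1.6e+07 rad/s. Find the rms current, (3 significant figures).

X_L = ωL = 3360 Ω
Parallel: admittances add. Y = 1/R + 1/(jωL)
Y = (0.000476 − j0.000298) S
|Y| = 0.000562 S → |Z| = 1/|Y| = 1780 Ω, ∠Z = −∠Y = 32.0°
I = V/|Z| = 6.3/1780 = 3.54 mA

3.54 mA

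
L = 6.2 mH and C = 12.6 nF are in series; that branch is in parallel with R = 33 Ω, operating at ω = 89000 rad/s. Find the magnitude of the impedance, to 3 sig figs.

X_L = ωL = 552 Ω
X_C = 1/(ωC) = 892 Ω
Branch 1: Z₁ = R = 33.0 Ω
Branch 2 (series LC): Z₂ = j(X_L − X_C) = −j340 Ω
Parallel: Z = Z₁Z₂/(Z₁+Z₂), |Z| = 32.8 Ω, ∠Z = -5.54°

32.8 Ω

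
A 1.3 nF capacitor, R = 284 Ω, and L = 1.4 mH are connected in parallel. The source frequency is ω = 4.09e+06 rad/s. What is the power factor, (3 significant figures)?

0.565

X_L = ωL = 5730 Ω
X_C = 1/(ωC) = 188 Ω
Parallel: admittances add. Y = 1/R + 1/(jωL) + jωC
Y = (0.00352 + j0.00514) S
|Y| = 0.00623 S → |Z| = 1/|Y| = 160 Ω, ∠Z = −∠Y = -55.6°
cos φ = cos(-55.6°) = 0.565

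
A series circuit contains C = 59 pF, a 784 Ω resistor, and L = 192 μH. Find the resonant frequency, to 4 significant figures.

1.495 MHz

ω₀ = 1/√(LC) = 1/√(0.000192 × 5.9e-11) = 9.396e+06 rad/s
f₀ = ω₀/(2π) = 1.495 MHz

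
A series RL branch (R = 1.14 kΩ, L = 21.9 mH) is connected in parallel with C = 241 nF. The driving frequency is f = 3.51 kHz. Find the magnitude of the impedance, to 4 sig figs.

197.8 Ω

ω = 2πf = 22050 rad/s
X_L = ωL = 483.0 Ω
X_C = 1/(ωC) = 188.1 Ω
Branch 1 (R+jX_L): Z₁ = 1140 + j483.0 Ω, |Z₁| = 1238 Ω
Branch 2 (−jX_C): Z₂ = −j188.1 Ω
Parallel: Z = Z₁Z₂/(Z₁+Z₂), |Z| = 197.8 Ω, ∠Z = -81.54°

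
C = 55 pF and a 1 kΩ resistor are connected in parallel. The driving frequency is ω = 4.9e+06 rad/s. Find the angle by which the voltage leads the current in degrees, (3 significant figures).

X_C = 1/(ωC) = 3710 Ω
Parallel: admittances add. Y = 1/R + jωC
Y = (0.00100 + j0.000269) S
|Y| = 0.00104 S → |Z| = 1/|Y| = 966 Ω, ∠Z = −∠Y = -15.1°

-15.1°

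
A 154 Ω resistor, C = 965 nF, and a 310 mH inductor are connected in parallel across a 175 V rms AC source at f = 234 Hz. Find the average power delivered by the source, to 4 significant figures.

198.9 W

ω = 2πf = 1470 rad/s
X_L = ωL = 455.8 Ω
X_C = 1/(ωC) = 704.8 Ω
Parallel: admittances add. Y = 1/R + 1/(jωL) + jωC
Y = (0.006494 − j0.0007752) S
|Y| = 0.006540 S → |Z| = 1/|Y| = 152.9 Ω, ∠Z = −∠Y = 6.808°
I = V/|Z| = 1.144 A
P = VI cos φ = 175 × 1.144 × cos(6.808°) = 198.9 W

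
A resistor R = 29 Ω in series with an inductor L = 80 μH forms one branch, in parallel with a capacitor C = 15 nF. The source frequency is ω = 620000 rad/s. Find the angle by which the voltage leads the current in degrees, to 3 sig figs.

X_L = ωL = 49.6 Ω
X_C = 1/(ωC) = 108 Ω
Branch 1 (R+jX_L): Z₁ = 29.0 + j49.6 Ω, |Z₁| = 57.5 Ω
Branch 2 (−jX_C): Z₂ = −j108 Ω
Parallel: Z = Z₁Z₂/(Z₁+Z₂), |Z| = 95.4 Ω, ∠Z = 33.1°

33.1°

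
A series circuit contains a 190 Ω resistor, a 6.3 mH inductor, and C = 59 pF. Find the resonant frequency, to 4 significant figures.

261.1 kHz

ω₀ = 1/√(LC) = 1/√(0.0063 × 5.9e-11) = 1.64e+06 rad/s
f₀ = ω₀/(2π) = 261.1 kHz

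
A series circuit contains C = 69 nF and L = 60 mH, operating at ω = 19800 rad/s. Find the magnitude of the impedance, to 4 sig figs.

X_L = ωL = 1188 Ω
X_C = 1/(ωC) = 732.0 Ω
Net reactance X = X_L − X_C = 456.0 Ω
Z = j456.0 Ω
|Z| = √(0² + 456.0²) = 456.0 Ω

456.0 Ω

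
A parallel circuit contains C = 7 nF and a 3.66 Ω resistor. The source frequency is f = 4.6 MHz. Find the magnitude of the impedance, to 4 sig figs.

2.941 Ω

ω = 2πf = 2.89e+07 rad/s
X_C = 1/(ωC) = 4.943 Ω
Parallel: admittances add. Y = 1/R + jωC
Y = (0.2732 + j0.2023) S
|Y| = 0.3400 S → |Z| = 1/|Y| = 2.941 Ω, ∠Z = −∠Y = -36.52°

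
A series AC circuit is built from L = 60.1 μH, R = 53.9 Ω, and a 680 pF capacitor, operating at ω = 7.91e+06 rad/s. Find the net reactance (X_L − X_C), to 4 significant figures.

X_L = ωL = 475.4 Ω
X_C = 1/(ωC) = 185.9 Ω
X = 475.4 − 185.9 = 289.5 Ω

289.5 Ω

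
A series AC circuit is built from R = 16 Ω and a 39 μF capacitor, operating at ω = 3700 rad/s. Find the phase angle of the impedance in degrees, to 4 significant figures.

X_C = 1/(ωC) = 6.930 Ω
Z = 16.00 − j6.930 Ω
|Z| = √(16.00² + 6.930²) = 17.44 Ω
∠Z = arctan(-6.930/16.00) = -23.42°

-23.42°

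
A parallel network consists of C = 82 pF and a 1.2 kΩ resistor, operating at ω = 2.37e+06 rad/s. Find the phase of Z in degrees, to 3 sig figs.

X_C = 1/(ωC) = 5150 Ω
Parallel: admittances add. Y = 1/R + jωC
Y = (0.000833 + j0.000194) S
|Y| = 0.000856 S → |Z| = 1/|Y| = 1170 Ω, ∠Z = −∠Y = -13.1°

-13.1°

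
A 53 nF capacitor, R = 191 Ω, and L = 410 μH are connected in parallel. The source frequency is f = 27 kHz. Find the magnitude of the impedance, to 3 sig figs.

133 Ω

ω = 2πf = 169600 rad/s
X_L = ωL = 69.6 Ω
X_C = 1/(ωC) = 111 Ω
Parallel: admittances add. Y = 1/R + 1/(jωL) + jωC
Y = (0.00524 − j0.00539) S
|Y| = 0.00751 S → |Z| = 1/|Y| = 133 Ω, ∠Z = −∠Y = 45.8°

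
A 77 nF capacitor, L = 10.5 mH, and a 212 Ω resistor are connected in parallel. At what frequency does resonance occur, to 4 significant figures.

5.597 kHz

ω₀ = 1/√(LC) = 1/√(0.0105 × 7.7e-08) = 35170 rad/s
f₀ = ω₀/(2π) = 5.597 kHz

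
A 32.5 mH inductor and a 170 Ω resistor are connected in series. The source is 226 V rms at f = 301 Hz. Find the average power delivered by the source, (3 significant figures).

ω = 2πf = 1891 rad/s
X_L = ωL = 61.5 Ω
Z = 170 + j61.5 Ω
|Z| = √(170² + 61.5²) = 181 Ω
∠Z = arctan(61.5/170) = 19.9°
I = V/|Z| = 1.25 A
P = VI cos φ = 226 × 1.25 × cos(19.9°) = 266 W

266 W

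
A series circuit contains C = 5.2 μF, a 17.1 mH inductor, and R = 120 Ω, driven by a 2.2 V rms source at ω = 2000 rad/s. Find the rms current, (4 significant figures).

X_L = ωL = 34.20 Ω
X_C = 1/(ωC) = 96.15 Ω
Net reactance X = X_L − X_C = -61.95 Ω
Z = 120.0 − j61.95 Ω
|Z| = √(120.0² + 61.95²) = 135.0 Ω
I = V/|Z| = 2.2/135.0 = 16.29 mA

16.29 mA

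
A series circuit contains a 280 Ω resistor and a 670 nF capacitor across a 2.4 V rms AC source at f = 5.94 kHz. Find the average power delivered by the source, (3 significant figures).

20.2 mW

ω = 2πf = 37320 rad/s
X_C = 1/(ωC) = 40.0 Ω
Z = 280 − j40.0 Ω
|Z| = √(280² + 40.0²) = 283 Ω
∠Z = arctan(-40.0/280) = -8.13°
I = V/|Z| = 8.49 mA
P = VI cos φ = 2.4 × 0.00849 × cos(-8.13°) = 20.2 mW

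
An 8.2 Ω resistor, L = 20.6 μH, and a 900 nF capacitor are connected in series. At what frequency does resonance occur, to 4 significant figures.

36.96 kHz

ω₀ = 1/√(LC) = 1/√(2.06e-05 × 9e-07) = 232200 rad/s
f₀ = ω₀/(2π) = 36.96 kHz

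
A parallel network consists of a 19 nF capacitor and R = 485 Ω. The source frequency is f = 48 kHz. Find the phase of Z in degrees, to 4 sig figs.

ω = 2πf = 301600 rad/s
X_C = 1/(ωC) = 174.5 Ω
Parallel: admittances add. Y = 1/R + jωC
Y = (0.002062 + j0.005730) S
|Y| = 0.006090 S → |Z| = 1/|Y| = 164.2 Ω, ∠Z = −∠Y = -70.21°

-70.21°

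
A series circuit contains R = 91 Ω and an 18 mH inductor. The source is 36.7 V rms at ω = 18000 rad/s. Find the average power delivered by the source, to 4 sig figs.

1.082 W

X_L = ωL = 324.0 Ω
Z = 91.00 + j324.0 Ω
|Z| = √(91.00² + 324.0²) = 336.5 Ω
∠Z = arctan(324.0/91.00) = 74.31°
I = V/|Z| = 109.1 mA
P = VI cos φ = 36.7 × 0.1091 × cos(74.31°) = 1.082 W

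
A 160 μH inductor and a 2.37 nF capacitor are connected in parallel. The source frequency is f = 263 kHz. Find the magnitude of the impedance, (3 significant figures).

7450 Ω

ω = 2πf = 1.652e+06 rad/s
X_L = ωL = 264 Ω
X_C = 1/(ωC) = 255 Ω
Parallel: admittances add. Y = 1/(jωL) + jωC
Y = (0 + j0.000134) S
|Y| = 0.000134 S → |Z| = 1/|Y| = 7450 Ω, ∠Z = −∠Y = -90.0°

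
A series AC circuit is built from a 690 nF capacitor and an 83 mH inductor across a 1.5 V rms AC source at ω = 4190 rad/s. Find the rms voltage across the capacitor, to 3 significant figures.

276 V

X_L = ωL = 348 Ω
X_C = 1/(ωC) = 346 Ω
Net reactance X = X_L − X_C = 1.88 Ω
Z = j1.88 Ω
|Z| = √(0² + 1.88²) = 1.88 Ω
I = V/|Z| = 797 mA
V_C = I·|Z_C| = 0.797 × 346 = 276 V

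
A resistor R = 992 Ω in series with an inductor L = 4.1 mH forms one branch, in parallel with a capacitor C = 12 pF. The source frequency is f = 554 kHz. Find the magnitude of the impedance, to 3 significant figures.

35200 Ω

ω = 2πf = 3.481e+06 rad/s
X_L = ωL = 14300 Ω
X_C = 1/(ωC) = 23900 Ω
Branch 1 (R+jX_L): Z₁ = 992 + j14300 Ω, |Z₁| = 14300 Ω
Branch 2 (−jX_C): Z₂ = −j23900 Ω
Parallel: Z = Z₁Z₂/(Z₁+Z₂), |Z| = 35200 Ω, ∠Z = 80.2°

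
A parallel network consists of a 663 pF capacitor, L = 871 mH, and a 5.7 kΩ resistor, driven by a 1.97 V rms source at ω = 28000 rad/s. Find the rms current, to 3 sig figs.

348 μA

X_L = ωL = 24400 Ω
X_C = 1/(ωC) = 53900 Ω
Parallel: admittances add. Y = 1/R + 1/(jωL) + jωC
Y = (0.000175 − j2.24e-05) S
|Y| = 0.000177 S → |Z| = 1/|Y| = 5650 Ω, ∠Z = −∠Y = 7.29°
I = V/|Z| = 1.97/5650 = 348 μA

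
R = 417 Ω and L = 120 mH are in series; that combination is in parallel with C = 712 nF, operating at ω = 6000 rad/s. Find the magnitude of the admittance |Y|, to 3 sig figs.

X_L = ωL = 720 Ω
X_C = 1/(ωC) = 234 Ω
Branch 1 (R+jX_L): Z₁ = 417 + j720 Ω, |Z₁| = 832 Ω
Branch 2 (−jX_C): Z₂ = −j234 Ω
Parallel: Z = Z₁Z₂/(Z₁+Z₂), |Z| = 304 Ω, ∠Z = -79.4°
|Y| = 1/|Z| = 3.29 mS

3.29 mS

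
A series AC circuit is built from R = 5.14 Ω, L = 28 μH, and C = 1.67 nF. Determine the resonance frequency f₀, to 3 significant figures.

736 kHz

ω₀ = 1/√(LC) = 1/√(2.8e-05 × 1.67e-09) = 4.624e+06 rad/s
f₀ = ω₀/(2π) = 736 kHz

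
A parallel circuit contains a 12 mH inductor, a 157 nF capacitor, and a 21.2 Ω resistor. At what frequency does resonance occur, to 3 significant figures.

3.67 kHz

ω₀ = 1/√(LC) = 1/√(0.012 × 1.57e-07) = 23040 rad/s
f₀ = ω₀/(2π) = 3.67 kHz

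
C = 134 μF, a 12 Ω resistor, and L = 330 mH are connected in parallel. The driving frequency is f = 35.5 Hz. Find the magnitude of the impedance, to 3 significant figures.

ω = 2πf = 223.1 rad/s
X_L = ωL = 73.6 Ω
X_C = 1/(ωC) = 33.5 Ω
Parallel: admittances add. Y = 1/R + 1/(jωL) + jωC
Y = (0.0833 + j0.0163) S
|Y| = 0.0849 S → |Z| = 1/|Y| = 11.8 Ω, ∠Z = −∠Y = -11.1°

11.8 Ω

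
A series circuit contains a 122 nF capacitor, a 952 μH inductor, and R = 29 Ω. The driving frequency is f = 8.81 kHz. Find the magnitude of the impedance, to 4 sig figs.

99.69 Ω

ω = 2πf = 55350 rad/s
X_L = ωL = 52.70 Ω
X_C = 1/(ωC) = 148.1 Ω
Net reactance X = X_L − X_C = -95.38 Ω
Z = 29.00 − j95.38 Ω
|Z| = √(29.00² + 95.38²) = 99.69 Ω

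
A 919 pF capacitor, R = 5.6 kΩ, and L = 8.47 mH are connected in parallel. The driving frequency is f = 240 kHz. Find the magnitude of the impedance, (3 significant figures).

ω = 2πf = 1.508e+06 rad/s
X_L = ωL = 12800 Ω
X_C = 1/(ωC) = 722 Ω
Parallel: admittances add. Y = 1/R + 1/(jωL) + jωC
Y = (0.000179 + j0.00131) S
|Y| = 0.00132 S → |Z| = 1/|Y| = 758 Ω, ∠Z = −∠Y = -82.2°

758 Ω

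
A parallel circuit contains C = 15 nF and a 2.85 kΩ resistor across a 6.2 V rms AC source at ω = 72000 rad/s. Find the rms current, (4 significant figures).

X_C = 1/(ωC) = 925.9 Ω
Parallel: admittances add. Y = 1/R + jωC
Y = (0.0003509 + j0.001080) S
|Y| = 0.001136 S → |Z| = 1/|Y| = 880.6 Ω, ∠Z = −∠Y = -72.00°
I = V/|Z| = 6.2/880.6 = 7.041 mA

7.041 mA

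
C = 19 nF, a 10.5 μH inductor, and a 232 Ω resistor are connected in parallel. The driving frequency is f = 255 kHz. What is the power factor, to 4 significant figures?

ω = 2πf = 1.602e+06 rad/s
X_L = ωL = 16.82 Ω
X_C = 1/(ωC) = 32.85 Ω
Parallel: admittances add. Y = 1/R + 1/(jωL) + jωC
Y = (0.004310 − j0.02900) S
|Y| = 0.02932 S → |Z| = 1/|Y| = 34.11 Ω, ∠Z = −∠Y = 81.55°
cos φ = cos(81.55°) = 0.1470

0.1470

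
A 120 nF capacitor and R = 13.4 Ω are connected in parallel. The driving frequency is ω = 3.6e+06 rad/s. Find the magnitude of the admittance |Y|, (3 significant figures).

X_C = 1/(ωC) = 2.31 Ω
Parallel: admittances add. Y = 1/R + jωC
Y = (0.0746 + j0.432) S
|Y| = 0.438 S → |Z| = 1/|Y| = 2.28 Ω, ∠Z = −∠Y = -80.2°

438 mS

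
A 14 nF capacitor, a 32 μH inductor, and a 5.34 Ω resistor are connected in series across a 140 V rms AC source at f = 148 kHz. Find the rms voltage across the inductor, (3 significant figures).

ω = 2πf = 929900 rad/s
X_L = ωL = 29.8 Ω
X_C = 1/(ωC) = 76.8 Ω
Net reactance X = X_L − X_C = -47.1 Ω
Z = 5.34 − j47.1 Ω
|Z| = √(5.34² + 47.1²) = 47.4 Ω
I = V/|Z| = 2.96 A
V_L = I·|Z_L| = 2.96 × 29.8 = 88.0 V

88.0 V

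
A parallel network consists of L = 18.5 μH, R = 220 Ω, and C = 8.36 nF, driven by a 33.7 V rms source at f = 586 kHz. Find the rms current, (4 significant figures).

ω = 2πf = 3.682e+06 rad/s
X_L = ωL = 68.12 Ω
X_C = 1/(ωC) = 32.49 Ω
Parallel: admittances add. Y = 1/R + 1/(jωL) + jωC
Y = (0.004545 + j0.01610) S
|Y| = 0.01673 S → |Z| = 1/|Y| = 59.77 Ω, ∠Z = −∠Y = -74.23°
I = V/|Z| = 33.7/59.77 = 563.8 mA

563.8 mA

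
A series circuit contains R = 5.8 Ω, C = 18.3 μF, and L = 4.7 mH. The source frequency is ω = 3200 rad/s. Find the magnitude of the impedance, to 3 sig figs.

6.15 Ω

X_L = ωL = 15.0 Ω
X_C = 1/(ωC) = 17.1 Ω
Net reactance X = X_L − X_C = -2.04 Ω
Z = 5.80 − j2.04 Ω
|Z| = √(5.80² + 2.04²) = 6.15 Ω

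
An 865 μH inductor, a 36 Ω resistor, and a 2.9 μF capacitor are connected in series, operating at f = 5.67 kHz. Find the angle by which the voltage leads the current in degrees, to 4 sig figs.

30.42°

ω = 2πf = 35630 rad/s
X_L = ωL = 30.82 Ω
X_C = 1/(ωC) = 9.679 Ω
Net reactance X = X_L − X_C = 21.14 Ω
Z = 36.00 + j21.14 Ω
|Z| = √(36.00² + 21.14²) = 41.75 Ω
∠Z = arctan(21.14/36.00) = 30.42°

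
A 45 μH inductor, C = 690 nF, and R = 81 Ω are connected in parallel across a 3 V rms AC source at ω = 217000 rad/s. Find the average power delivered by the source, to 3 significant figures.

X_L = ωL = 9.77 Ω
X_C = 1/(ωC) = 6.68 Ω
Parallel: admittances add. Y = 1/R + 1/(jωL) + jωC
Y = (0.0123 + j0.0473) S
|Y| = 0.0489 S → |Z| = 1/|Y| = 20.4 Ω, ∠Z = −∠Y = -75.4°
I = V/|Z| = 147 mA
P = VI cos φ = 3 × 0.147 × cos(-75.4°) = 111 mW

111 mW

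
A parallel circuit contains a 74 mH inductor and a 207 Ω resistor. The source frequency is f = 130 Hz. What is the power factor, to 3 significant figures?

ω = 2πf = 816.8 rad/s
X_L = ωL = 60.4 Ω
Parallel: admittances add. Y = 1/R + 1/(jωL)
Y = (0.00483 − j0.0165) S
|Y| = 0.0172 S → |Z| = 1/|Y| = 58.0 Ω, ∠Z = −∠Y = 73.7°
cos φ = cos(73.7°) = 0.280

0.280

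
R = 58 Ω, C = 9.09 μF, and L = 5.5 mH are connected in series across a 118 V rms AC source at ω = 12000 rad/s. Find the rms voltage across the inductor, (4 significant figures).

X_L = ωL = 66.00 Ω
X_C = 1/(ωC) = 9.168 Ω
Net reactance X = X_L − X_C = 56.83 Ω
Z = 58.00 + j56.83 Ω
|Z| = √(58.00² + 56.83²) = 81.20 Ω
I = V/|Z| = 1.453 A
V_L = I·|Z_L| = 1.453 × 66.00 = 95.91 V

95.91 V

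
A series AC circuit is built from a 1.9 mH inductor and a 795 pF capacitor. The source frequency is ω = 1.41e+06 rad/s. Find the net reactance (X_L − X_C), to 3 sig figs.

1790 Ω

X_L = ωL = 2680 Ω
X_C = 1/(ωC) = 892 Ω
X = 2680 − 892 = 1790 Ω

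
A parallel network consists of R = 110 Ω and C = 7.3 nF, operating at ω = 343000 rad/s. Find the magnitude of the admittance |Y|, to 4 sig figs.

X_C = 1/(ωC) = 399.4 Ω
Parallel: admittances add. Y = 1/R + jωC
Y = (0.009091 + j0.002504) S
|Y| = 0.009429 S → |Z| = 1/|Y| = 106.1 Ω, ∠Z = −∠Y = -15.40°

9.429 mS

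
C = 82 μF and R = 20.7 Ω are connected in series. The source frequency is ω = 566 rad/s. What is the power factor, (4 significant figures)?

X_C = 1/(ωC) = 21.55 Ω
Z = 20.70 − j21.55 Ω
|Z| = √(20.70² + 21.55²) = 29.88 Ω
∠Z = arctan(-21.55/20.70) = -46.15°
cos φ = cos(-46.15°) = 0.6928

0.6928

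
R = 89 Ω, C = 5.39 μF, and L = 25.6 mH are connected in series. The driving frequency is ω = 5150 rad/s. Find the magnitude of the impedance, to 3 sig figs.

131 Ω

X_L = ωL = 132 Ω
X_C = 1/(ωC) = 36.0 Ω
Net reactance X = X_L − X_C = 95.8 Ω
Z = 89.0 + j95.8 Ω
|Z| = √(89.0² + 95.8²) = 131 Ω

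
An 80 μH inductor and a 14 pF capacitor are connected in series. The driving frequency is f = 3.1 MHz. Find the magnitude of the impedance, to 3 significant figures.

ω = 2πf = 1.948e+07 rad/s
X_L = ωL = 1560 Ω
X_C = 1/(ωC) = 3670 Ω
Net reactance X = X_L − X_C = -2110 Ω
Z = − j2110 Ω
|Z| = √(0² + 2110²) = 2110 Ω

2110 Ω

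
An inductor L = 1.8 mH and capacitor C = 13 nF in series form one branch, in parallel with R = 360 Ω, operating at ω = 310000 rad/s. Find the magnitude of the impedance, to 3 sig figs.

X_L = ωL = 558 Ω
X_C = 1/(ωC) = 248 Ω
Branch 1: Z₁ = R = 360 Ω
Branch 2 (series LC): Z₂ = j(X_L − X_C) = j310 Ω
Parallel: Z = Z₁Z₂/(Z₁+Z₂), |Z| = 235 Ω, ∠Z = 49.3°

235 Ω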